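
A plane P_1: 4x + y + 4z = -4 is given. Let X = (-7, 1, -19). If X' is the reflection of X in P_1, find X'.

(17, 7, 5)

λ = (n·X − d)/|n|² = (-103 − (-4))/33 = -3.
Reflection = X − 2λn = (-7, 1, -19) − (-6)·(4, 1, 4) = (17, 7, 5).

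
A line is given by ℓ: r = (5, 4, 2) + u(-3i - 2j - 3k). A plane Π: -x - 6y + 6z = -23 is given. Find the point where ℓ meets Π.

Substitute r = (5, 4, 2) + t(-3, -2, -3) into the plane: -17 + (-3)t = -23, so t = 2.
Intersection: (5, 4, 2) + 2·(-3, -2, -3) = (-1, 0, -4).

(-1, 0, -4)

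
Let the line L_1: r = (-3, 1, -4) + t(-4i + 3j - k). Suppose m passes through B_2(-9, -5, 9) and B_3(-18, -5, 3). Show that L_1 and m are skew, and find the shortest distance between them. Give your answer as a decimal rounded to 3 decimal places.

A direction vector for m is B_3 − B_2 = (-9, 0, -6).
Common perpendicular direction n = (-4, 3, -1) × (-9, 0, -6) = (-18, -15, 27).
With w = (-9, -5, 9) − (-3, 1, -4) = (-6, -6, 13), w · n = 549.
Since n ≠ 0 the lines are not parallel, and w · n = 549 ≠ 0 so they do not intersect; hence they are skew.
Distance = |w · n| / |n| = |549| / √1278 ≈ 15.357.

15.357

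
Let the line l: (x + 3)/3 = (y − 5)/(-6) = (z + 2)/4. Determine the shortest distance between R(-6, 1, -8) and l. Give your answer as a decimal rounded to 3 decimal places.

l has direction (3, -6, 4) through (-3, 5, -2).
Taking (-3, 5, -2) on l with direction v = (3, -6, 4): w = R − (-3, 5, -2) = (-3, -4, -6), and w × v = (-52, -6, 30).
Distance = |w × v| / |v| = √3640 / √61 ≈ 7.725.

7.725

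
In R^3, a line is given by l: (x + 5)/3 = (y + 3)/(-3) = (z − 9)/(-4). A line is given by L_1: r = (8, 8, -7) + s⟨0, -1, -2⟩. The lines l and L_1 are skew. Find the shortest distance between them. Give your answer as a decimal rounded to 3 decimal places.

20.000

l has direction (3, -3, -4) through (-5, -3, 9).
Common perpendicular direction n = (3, -3, -4) × (0, -1, -2) = (2, 6, -3).
With w = (8, 8, -7) − (-5, -3, 9) = (13, 11, -16), w · n = 140.
Distance = |w · n| / |n| = |140| / √49 ≈ 20.000.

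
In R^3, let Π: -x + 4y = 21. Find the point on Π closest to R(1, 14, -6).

(3, 6, -6)

Foot = R − λn with λ = (n·R − d)/|n|² = (55 − 21)/17 = 2.
Foot = (1, 14, -6) − 2·(-1, 4, 0) = (3, 6, -6).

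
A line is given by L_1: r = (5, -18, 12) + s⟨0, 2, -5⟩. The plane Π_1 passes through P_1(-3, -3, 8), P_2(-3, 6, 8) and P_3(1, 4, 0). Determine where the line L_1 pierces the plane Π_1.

(5, -10, -8)

P_1P_2 = (0, 9, 0), P_1P_3 = (4, 7, -8); a normal to Π_1 is P_1P_2 × P_1P_3 = (-72, 0, -36).
Using P_1: Π_1 has equation -72x - 36z = -72.
Substitute r = (5, -18, 12) + t(0, 2, -5) into the plane: -792 + 180t = -72, so t = 4.
Intersection: (5, -18, 12) + 4·(0, 2, -5) = (5, -10, -8).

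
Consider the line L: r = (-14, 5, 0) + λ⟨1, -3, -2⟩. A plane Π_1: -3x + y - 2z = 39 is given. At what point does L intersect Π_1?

(-10, -7, -8)

Substitute r = (-14, 5, 0) + t(1, -3, -2) into the plane: 47 + (-2)t = 39, so t = 4.
Intersection: (-14, 5, 0) + 4·(1, -3, -2) = (-10, -7, -8).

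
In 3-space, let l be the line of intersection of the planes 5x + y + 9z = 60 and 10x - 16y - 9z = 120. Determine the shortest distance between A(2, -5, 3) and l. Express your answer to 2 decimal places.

3.97

Direction of l: (5, 1, 9) × (10, -16, -9) = (135, 135, -90).
A point on l: solving the two plane equations with x = 6 gives (6, -6, 4).
Taking (6, -6, 4) on l with direction v = (135, 135, -90): w = A − (6, -6, 4) = (-4, 1, -1), and w × v = (45, -495, -675).
Distance = |w × v| / |v| = √702675 / √44550 ≈ 3.97.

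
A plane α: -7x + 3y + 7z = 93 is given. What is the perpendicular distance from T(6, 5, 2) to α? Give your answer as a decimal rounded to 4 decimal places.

10.2474

n·T − d = (-7)·(6) + (3)·(5) + (7)·(2) − 93 = -106; |n| = √107.
Distance = |-106| / √107 = 106/√107 ≈ 10.2474.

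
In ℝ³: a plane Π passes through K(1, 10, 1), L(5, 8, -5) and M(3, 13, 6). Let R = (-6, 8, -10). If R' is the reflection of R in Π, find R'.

KL = (4, -2, -6), KM = (2, 3, 5); a normal to Π is KL × KM = (8, -32, 16).
Using K: Π has equation 8x - 32y + 16z = -296.
λ = (n·R − d)/|n|² = (-464 − (-296))/1344 = -1/8.
Reflection = R − 2λn = (-6, 8, -10) − (-1/4)·(8, -32, 16) = (-4, 0, -6).

(-4, 0, -6)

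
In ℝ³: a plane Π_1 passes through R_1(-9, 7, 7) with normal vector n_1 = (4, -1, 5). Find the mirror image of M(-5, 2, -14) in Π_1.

Π_1: n_1·r = n_1·R_1 gives 4x - y + 5z = -8.
λ = (n·M − d)/|n|² = (-92 − (-8))/42 = -2.
Reflection = M − 2λn = (-5, 2, -14) − (-4)·(4, -1, 5) = (11, -2, 6).

(11, -2, 6)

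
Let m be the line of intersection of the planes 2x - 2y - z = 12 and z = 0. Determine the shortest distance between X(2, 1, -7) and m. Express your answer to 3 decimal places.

7.842

Direction of m: (2, -2, -1) × (0, 0, 1) = (-2, -2, 0).
A point on m: solving the two plane equations with x = 2 gives (2, -4, 0).
Taking (2, -4, 0) on m with direction v = (-2, -2, 0): w = X − (2, -4, 0) = (0, 5, -7), and w × v = (-14, 14, 10).
Distance = |w × v| / |v| = √492 / √8 ≈ 7.842.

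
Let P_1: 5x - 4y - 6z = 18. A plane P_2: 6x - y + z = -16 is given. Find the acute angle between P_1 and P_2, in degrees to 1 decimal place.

58.8

cos θ = |n₁·n₂| / (|n₁||n₂|) = |28| / (√77 · √38).
θ = arccos(0.51763) ≈ 58.8°.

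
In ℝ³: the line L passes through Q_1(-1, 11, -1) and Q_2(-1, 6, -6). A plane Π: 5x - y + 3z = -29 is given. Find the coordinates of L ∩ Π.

(-1, 6, -6)

A direction vector for L is Q_2 − Q_1 = (0, -5, -5).
Substitute r = (-1, 11, -1) + t(0, -5, -5) into the plane: -19 + (-10)t = -29, so t = 1.
Intersection: (-1, 11, -1) + 1·(0, -5, -5) = (-1, 6, -6).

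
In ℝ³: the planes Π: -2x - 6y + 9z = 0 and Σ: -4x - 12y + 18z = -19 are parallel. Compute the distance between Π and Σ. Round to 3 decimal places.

Rescale Σ by 1/2: -2x - 6y + 9z = -19/2. Then distance = |0 − (-19/2)| / √121 ≈ 0.864.

0.864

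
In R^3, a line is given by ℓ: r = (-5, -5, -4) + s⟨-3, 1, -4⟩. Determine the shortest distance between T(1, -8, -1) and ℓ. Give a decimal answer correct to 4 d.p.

3.4807

Taking (-5, -5, -4) on ℓ with direction v = (-3, 1, -4): w = T − (-5, -5, -4) = (6, -3, 3), and w × v = (9, 15, -3).
Distance = |w × v| / |v| = √315 / √26 ≈ 3.4807.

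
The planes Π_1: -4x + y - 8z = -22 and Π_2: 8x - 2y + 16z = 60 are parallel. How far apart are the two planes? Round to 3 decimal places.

0.889

Rescale Π_2 by 1/(-2): -4x + y - 8z = -30. Then distance = |-22 − (-30)| / √81 ≈ 0.889.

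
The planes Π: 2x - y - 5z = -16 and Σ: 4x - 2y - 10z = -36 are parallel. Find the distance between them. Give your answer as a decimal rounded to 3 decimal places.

Rescale Σ by 1/2: 2x - y - 5z = -18. Then distance = |-16 − (-18)| / √30 ≈ 0.365.

0.365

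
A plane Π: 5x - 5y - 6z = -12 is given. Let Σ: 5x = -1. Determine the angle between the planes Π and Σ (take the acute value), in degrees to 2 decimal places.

57.37

cos θ = |n₁·n₂| / (|n₁||n₂|) = |25| / (√86 · √25).
θ = arccos(0.53916) ≈ 57.37°.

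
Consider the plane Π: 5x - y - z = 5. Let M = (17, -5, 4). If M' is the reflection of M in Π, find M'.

(-13, 1, 10)

λ = (n·M − d)/|n|² = (86 − 5)/27 = 3.
Reflection = M − 2λn = (17, -5, 4) − 6·(5, -1, -1) = (-13, 1, 10).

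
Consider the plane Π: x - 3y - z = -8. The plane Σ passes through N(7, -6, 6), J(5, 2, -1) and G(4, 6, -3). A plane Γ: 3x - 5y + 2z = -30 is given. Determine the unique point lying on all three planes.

NJ = (-2, 8, -7), NG = (-3, 12, -9); a normal to Σ is NJ × NG = (12, 3, 0).
Using N: Σ has equation 12x + 3y = 66.
Solving the 3×3 linear system x - 3y - z = -8, 12x + 3y = 66, 3x - 5y + 2z = -30 (e.g. by elimination or Cramer's rule, determinant = 147) gives (4, 6, -6).

(4, 6, -6)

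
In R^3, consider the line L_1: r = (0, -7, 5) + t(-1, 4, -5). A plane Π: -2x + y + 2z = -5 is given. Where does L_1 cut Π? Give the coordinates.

Substitute r = (0, -7, 5) + t(-1, 4, -5) into the plane: 3 + (-4)t = -5, so t = 2.
Intersection: (0, -7, 5) + 2·(-1, 4, -5) = (-2, 1, -5).

(-2, 1, -5)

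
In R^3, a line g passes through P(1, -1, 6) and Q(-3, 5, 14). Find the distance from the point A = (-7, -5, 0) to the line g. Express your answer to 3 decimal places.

A direction vector for g is Q − P = (-4, 6, 8).
Taking (1, -1, 6) on g with direction v = (-4, 6, 8): w = A − (1, -1, 6) = (-8, -4, -6), and w × v = (4, 88, -64).
Distance = |w × v| / |v| = √11856 / √116 ≈ 10.110.

10.110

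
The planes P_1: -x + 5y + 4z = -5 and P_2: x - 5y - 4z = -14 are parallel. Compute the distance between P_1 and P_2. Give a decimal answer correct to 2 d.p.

2.93

Rescale P_2 by 1/(-1): -x + 5y + 4z = 14. Then distance = |-5 − 14| / √42 ≈ 2.93.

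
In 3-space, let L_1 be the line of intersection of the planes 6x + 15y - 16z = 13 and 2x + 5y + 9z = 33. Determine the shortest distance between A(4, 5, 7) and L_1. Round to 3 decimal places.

6.014

Direction of L_1: (6, 15, -16) × (2, 5, 9) = (215, -86, 0).
A point on L_1: solving the two plane equations with x = -5 gives (-5, 5, 2).
Taking (-5, 5, 2) on L_1 with direction v = (215, -86, 0): w = A − (-5, 5, 2) = (9, 0, 5), and w × v = (430, 1075, -774).
Distance = |w × v| / |v| = √1939601 / √53621 ≈ 6.014.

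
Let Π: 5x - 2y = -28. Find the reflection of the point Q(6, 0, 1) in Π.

(-14, 8, 1)

λ = (n·Q − d)/|n|² = (30 − (-28))/29 = 2.
Reflection = Q − 2λn = (6, 0, 1) − 4·(5, -2, 0) = (-14, 8, 1).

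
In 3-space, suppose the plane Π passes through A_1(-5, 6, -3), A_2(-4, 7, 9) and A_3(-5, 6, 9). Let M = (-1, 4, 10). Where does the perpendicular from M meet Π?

A_1A_2 = (1, 1, 12), A_1A_3 = (0, 0, 12); a normal to Π is A_1A_2 × A_1A_3 = (12, -12, 0).
Using A_1: Π has equation 12x - 12y = -132.
Foot = M − λn with λ = (n·M − d)/|n|² = (-60 − (-132))/288 = 1/4.
Foot = (-1, 4, 10) − (1/4)·(12, -12, 0) = (-4, 7, 10).

(-4, 7, 10)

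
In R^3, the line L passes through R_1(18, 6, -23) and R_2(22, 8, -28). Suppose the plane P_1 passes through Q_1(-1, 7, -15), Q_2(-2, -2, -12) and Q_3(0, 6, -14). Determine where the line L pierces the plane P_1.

(6, 0, -8)

A direction vector for L is R_2 − R_1 = (4, 2, -5).
Q_1Q_2 = (-1, -9, 3), Q_1Q_3 = (1, -1, 1); a normal to P_1 is Q_1Q_2 × Q_1Q_3 = (-6, 4, 10).
Using Q_1: P_1 has equation -6x + 4y + 10z = -116.
Substitute r = (18, 6, -23) + t(4, 2, -5) into the plane: -314 + (-66)t = -116, so t = -3.
Intersection: (18, 6, -23) + (-3)·(4, 2, -5) = (6, 0, -8).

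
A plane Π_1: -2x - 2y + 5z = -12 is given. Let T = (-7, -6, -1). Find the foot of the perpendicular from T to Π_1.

(-5, -4, -6)

Foot = T − λn with λ = (n·T − d)/|n|² = (21 − (-12))/33 = 1.
Foot = (-7, -6, -1) − 1·(-2, -2, 5) = (-5, -4, -6).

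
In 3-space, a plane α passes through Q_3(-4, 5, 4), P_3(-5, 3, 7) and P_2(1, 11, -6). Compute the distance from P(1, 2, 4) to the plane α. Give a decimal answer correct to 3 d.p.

0.745

Q_3P_3 = (-1, -2, 3), Q_3P_2 = (5, 6, -10); a normal to α is Q_3P_3 × Q_3P_2 = (2, 5, 4).
Using Q_3: α has equation 2x + 5y + 4z = 33.
n·P − d = (2)·(1) + (5)·(2) + (4)·(4) − 33 = -5; |n| = √45.
Distance = |-5| / √45 = 5/√45 ≈ 0.745.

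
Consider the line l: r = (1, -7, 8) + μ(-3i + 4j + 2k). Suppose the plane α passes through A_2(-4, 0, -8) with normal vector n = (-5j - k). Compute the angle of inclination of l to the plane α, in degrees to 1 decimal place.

α: n·r = n·A_2 gives -5y - z = 8.
sin θ = |n·v| / (|n||v|) = |-22| / (√26 · √29) = 0.80119.
θ ≈ 53.2°.

53.2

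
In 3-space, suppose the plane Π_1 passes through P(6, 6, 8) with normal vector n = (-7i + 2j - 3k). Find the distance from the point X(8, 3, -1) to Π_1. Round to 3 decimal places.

0.889

Π_1: n·r = n·P gives -7x + 2y - 3z = -54.
n·X − d = (-7)·(8) + (2)·(3) + (-3)·(-1) − (-54) = 7; |n| = √62.
Distance = |7| / √62 = 7/√62 ≈ 0.889.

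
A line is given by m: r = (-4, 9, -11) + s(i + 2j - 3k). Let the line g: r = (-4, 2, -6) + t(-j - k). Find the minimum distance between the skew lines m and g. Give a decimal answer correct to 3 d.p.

2.309

Common perpendicular direction n = (1, 2, -3) × (0, -1, -1) = (-5, 1, -1).
With w = (-4, 2, -6) − (-4, 9, -11) = (0, -7, 5), w · n = -12.
Distance = |w · n| / |n| = |-12| / √27 ≈ 2.309.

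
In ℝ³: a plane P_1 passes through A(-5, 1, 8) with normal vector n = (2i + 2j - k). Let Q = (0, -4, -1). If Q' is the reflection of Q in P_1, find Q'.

(-4, -8, 1)

P_1: n·r = n·A gives 2x + 2y - z = -16.
λ = (n·Q − d)/|n|² = (-7 − (-16))/9 = 1.
Reflection = Q − 2λn = (0, -4, -1) − 2·(2, 2, -1) = (-4, -8, 1).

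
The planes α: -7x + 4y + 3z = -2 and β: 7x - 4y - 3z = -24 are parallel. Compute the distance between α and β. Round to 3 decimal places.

3.022

Rescale β by 1/(-1): -7x + 4y + 3z = 24. Then distance = |-2 − 24| / √74 ≈ 3.022.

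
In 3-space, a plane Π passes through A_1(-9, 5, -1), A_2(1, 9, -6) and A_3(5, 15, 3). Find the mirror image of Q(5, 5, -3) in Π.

A_1A_2 = (10, 4, -5), A_1A_3 = (14, 10, 4); a normal to Π is A_1A_2 × A_1A_3 = (66, -110, 44).
Using A_1: Π has equation 66x - 110y + 44z = -1188.
λ = (n·Q − d)/|n|² = (-352 − (-1188))/18392 = 1/22.
Reflection = Q − 2λn = (5, 5, -3) − (1/11)·(66, -110, 44) = (-1, 15, -7).

(-1, 15, -7)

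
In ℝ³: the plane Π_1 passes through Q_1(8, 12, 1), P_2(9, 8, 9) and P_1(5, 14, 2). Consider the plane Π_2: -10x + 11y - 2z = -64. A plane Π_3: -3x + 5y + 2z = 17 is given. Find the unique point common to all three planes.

(11, 6, 10)

Q_1P_2 = (1, -4, 8), Q_1P_1 = (-3, 2, 1); a normal to Π_1 is Q_1P_2 × Q_1P_1 = (-20, -25, -10).
Using Q_1: Π_1 has equation -20x - 25y - 10z = -470.
Solving the 3×3 linear system -20x - 25y - 10z = -470, -10x + 11y - 2z = -64, -3x + 5y + 2z = 17 (e.g. by elimination or Cramer's rule, determinant = -1120) gives (11, 6, 10).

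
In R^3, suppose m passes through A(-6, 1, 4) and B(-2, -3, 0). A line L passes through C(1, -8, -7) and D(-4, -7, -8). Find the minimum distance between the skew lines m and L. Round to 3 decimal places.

A direction vector for m is B − A = (4, -4, -4).
A direction vector for L is D − C = (-5, 1, -1).
Common perpendicular direction n = (4, -4, -4) × (-5, 1, -1) = (8, 24, -16).
With w = (1, -8, -7) − (-6, 1, 4) = (7, -9, -11), w · n = 16.
Distance = |w · n| / |n| = |16| / √896 ≈ 0.535.

0.535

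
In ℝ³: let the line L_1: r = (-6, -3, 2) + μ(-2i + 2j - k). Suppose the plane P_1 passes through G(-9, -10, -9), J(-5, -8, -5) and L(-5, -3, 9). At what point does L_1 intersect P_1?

(-4, -5, 3)

GJ = (4, 2, 4), GL = (4, 7, 18); a normal to P_1 is GJ × GL = (8, -56, 20).
Using G: P_1 has equation 8x - 56y + 20z = 308.
Substitute r = (-6, -3, 2) + t(-2, 2, -1) into the plane: 160 + (-148)t = 308, so t = -1.
Intersection: (-6, -3, 2) + (-1)·(-2, 2, -1) = (-4, -5, 3).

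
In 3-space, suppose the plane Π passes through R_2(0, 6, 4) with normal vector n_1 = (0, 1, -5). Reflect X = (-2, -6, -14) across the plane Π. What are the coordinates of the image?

(-2, -12, 16)

Π: n_1·r = n_1·R_2 gives y - 5z = -14.
λ = (n·X − d)/|n|² = (64 − (-14))/26 = 3.
Reflection = X − 2λn = (-2, -6, -14) − 6·(0, 1, -5) = (-2, -12, 16).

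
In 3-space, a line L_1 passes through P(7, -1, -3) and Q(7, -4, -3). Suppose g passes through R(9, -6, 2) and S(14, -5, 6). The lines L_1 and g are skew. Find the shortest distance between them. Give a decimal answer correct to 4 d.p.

A direction vector for L_1 is Q − P = (0, -3, 0).
A direction vector for g is S − R = (5, 1, 4).
Common perpendicular direction n = (0, -3, 0) × (5, 1, 4) = (-12, 0, 15).
With w = (9, -6, 2) − (7, -1, -3) = (2, -5, 5), w · n = 51.
Distance = |w · n| / |n| = |51| / √369 ≈ 2.6550.

2.6550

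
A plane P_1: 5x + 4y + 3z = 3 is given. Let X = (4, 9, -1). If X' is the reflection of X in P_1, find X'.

λ = (n·X − d)/|n|² = (53 − 3)/50 = 1.
Reflection = X − 2λn = (4, 9, -1) − 2·(5, 4, 3) = (-6, 1, -7).

(-6, 1, -7)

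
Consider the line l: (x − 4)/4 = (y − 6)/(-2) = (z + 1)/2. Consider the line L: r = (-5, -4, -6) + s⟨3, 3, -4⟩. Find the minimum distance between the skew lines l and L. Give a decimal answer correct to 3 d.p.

11.511

l has direction (4, -2, 2) through (4, 6, -1).
Common perpendicular direction n = (4, -2, 2) × (3, 3, -4) = (2, 22, 18).
With w = (-5, -4, -6) − (4, 6, -1) = (-9, -10, -5), w · n = -328.
Distance = |w · n| / |n| = |-328| / √812 ≈ 11.511.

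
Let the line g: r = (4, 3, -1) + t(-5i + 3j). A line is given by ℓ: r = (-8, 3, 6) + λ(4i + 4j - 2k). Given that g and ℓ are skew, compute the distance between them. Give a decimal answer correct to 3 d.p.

4.463

Common perpendicular direction n = (-5, 3, 0) × (4, 4, -2) = (-6, -10, -32).
With w = (-8, 3, 6) − (4, 3, -1) = (-12, 0, 7), w · n = -152.
Distance = |w · n| / |n| = |-152| / √1160 ≈ 4.463.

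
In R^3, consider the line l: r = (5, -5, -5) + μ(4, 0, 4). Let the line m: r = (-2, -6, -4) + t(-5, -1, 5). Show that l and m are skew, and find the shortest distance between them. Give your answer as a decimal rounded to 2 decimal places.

Common perpendicular direction n = (4, 0, 4) × (-5, -1, 5) = (4, -40, -4).
With w = (-2, -6, -4) − (5, -5, -5) = (-7, -1, 1), w · n = 8.
Since n ≠ 0 the lines are not parallel, and w · n = 8 ≠ 0 so they do not intersect; hence they are skew.
Distance = |w · n| / |n| = |8| / √1632 ≈ 0.20.

0.20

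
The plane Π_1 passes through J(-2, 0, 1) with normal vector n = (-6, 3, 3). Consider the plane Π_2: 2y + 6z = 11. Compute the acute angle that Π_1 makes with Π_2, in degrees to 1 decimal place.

58.9

Π_1: n·r = n·J gives -6x + 3y + 3z = 15.
cos θ = |n₁·n₂| / (|n₁||n₂|) = |24| / (√54 · √40).
θ = arccos(0.51640) ≈ 58.9°.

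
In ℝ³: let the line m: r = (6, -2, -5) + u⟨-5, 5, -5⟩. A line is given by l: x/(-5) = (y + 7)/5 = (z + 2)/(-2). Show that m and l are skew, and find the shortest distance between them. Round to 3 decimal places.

7.778

l has direction (-5, 5, -2) through (0, -7, -2).
Common perpendicular direction n = (-5, 5, -5) × (-5, 5, -2) = (15, 15, 0).
With w = (0, -7, -2) − (6, -2, -5) = (-6, -5, 3), w · n = -165.
Since n ≠ 0 the lines are not parallel, and w · n = -165 ≠ 0 so they do not intersect; hence they are skew.
Distance = |w · n| / |n| = |-165| / √450 ≈ 7.778.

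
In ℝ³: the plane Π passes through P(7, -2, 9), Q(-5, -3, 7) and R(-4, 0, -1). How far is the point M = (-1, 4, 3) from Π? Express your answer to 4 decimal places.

4.6667

PQ = (-12, -1, -2), PR = (-11, 2, -10); a normal to Π is PQ × PR = (14, -98, -35).
Using P: Π has equation 14x - 98y - 35z = -21.
n·M − d = (14)·(-1) + (-98)·(4) + (-35)·(3) − (-21) = -490; |n| = √11025.
Distance = |-490| / √11025 = 490/√11025 ≈ 4.6667.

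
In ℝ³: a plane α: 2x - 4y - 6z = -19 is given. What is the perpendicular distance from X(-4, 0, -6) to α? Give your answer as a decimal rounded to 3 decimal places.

n·X − d = (2)·(-4) + (-4)·(0) + (-6)·(-6) − (-19) = 47; |n| = √56.
Distance = |47| / √56 = 47/√56 ≈ 6.281.

6.281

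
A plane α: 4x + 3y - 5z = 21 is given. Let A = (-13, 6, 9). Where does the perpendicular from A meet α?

(-5, 12, -1)

Foot = A − λn with λ = (n·A − d)/|n|² = (-79 − 21)/50 = -2.
Foot = (-13, 6, 9) − (-2)·(4, 3, -5) = (-5, 12, -1).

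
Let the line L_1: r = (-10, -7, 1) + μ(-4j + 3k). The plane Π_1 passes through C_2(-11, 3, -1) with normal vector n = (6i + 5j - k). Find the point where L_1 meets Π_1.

Π_1: n·r = n·C_2 gives 6x + 5y - z = -50.
Substitute r = (-10, -7, 1) + t(0, -4, 3) into the plane: -96 + (-23)t = -50, so t = -2.
Intersection: (-10, -7, 1) + (-2)·(0, -4, 3) = (-10, 1, -5).

(-10, 1, -5)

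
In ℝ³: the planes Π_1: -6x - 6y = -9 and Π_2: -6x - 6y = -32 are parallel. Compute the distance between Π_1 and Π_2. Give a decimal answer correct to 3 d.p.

Same normal n = (-6, -6, 0) with |n| = √72; distance = |-9 − (-32)| / |n| = 23/√72 ≈ 2.711.

2.711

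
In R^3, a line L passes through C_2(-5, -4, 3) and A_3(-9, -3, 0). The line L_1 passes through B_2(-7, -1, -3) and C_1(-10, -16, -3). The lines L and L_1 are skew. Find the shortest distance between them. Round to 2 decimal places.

A direction vector for L is A_3 − C_2 = (-4, 1, -3).
A direction vector for L_1 is C_1 − B_2 = (-3, -15, 0).
Common perpendicular direction n = (-4, 1, -3) × (-3, -15, 0) = (-45, 9, 63).
With w = (-7, -1, -3) − (-5, -4, 3) = (-2, 3, -6), w · n = -261.
Distance = |w · n| / |n| = |-261| / √6075 ≈ 3.35.

3.35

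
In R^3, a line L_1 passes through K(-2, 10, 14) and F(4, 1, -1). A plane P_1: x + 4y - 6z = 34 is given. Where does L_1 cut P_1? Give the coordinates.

A direction vector for L_1 is F − K = (6, -9, -15).
Substitute r = (-2, 10, 14) + t(6, -9, -15) into the plane: -46 + 60t = 34, so t = 4/3.
Intersection: (-2, 10, 14) + (4/3)·(6, -9, -15) = (6, -2, -6).

(6, -2, -6)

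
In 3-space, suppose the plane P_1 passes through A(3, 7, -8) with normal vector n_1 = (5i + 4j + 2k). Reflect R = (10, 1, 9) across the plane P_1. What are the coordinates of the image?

(0, -7, 5)

P_1: n_1·r = n_1·A gives 5x + 4y + 2z = 27.
λ = (n·R − d)/|n|² = (72 − 27)/45 = 1.
Reflection = R − 2λn = (10, 1, 9) − 2·(5, 4, 2) = (0, -7, 5).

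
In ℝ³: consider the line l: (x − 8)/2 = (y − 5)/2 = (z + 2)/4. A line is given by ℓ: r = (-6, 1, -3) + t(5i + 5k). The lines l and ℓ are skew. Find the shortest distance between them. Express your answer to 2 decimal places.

9.81

l has direction (2, 2, 4) through (8, 5, -2).
Common perpendicular direction n = (2, 2, 4) × (5, 0, 5) = (10, 10, -10).
With w = (-6, 1, -3) − (8, 5, -2) = (-14, -4, -1), w · n = -170.
Distance = |w · n| / |n| = |-170| / √300 ≈ 9.81.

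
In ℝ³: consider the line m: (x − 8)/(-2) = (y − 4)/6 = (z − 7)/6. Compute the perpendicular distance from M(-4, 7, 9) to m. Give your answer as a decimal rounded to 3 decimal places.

m has direction (-2, 6, 6) through (8, 4, 7).
Taking (8, 4, 7) on m with direction v = (-2, 6, 6): w = M − (8, 4, 7) = (-12, 3, 2), and w × v = (6, 68, -66).
Distance = |w × v| / |v| = √9016 / √76 ≈ 10.892.

10.892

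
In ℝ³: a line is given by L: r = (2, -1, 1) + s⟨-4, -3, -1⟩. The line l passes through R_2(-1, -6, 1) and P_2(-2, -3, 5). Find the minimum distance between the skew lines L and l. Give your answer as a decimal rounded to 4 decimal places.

A direction vector for l is P_2 − R_2 = (-1, 3, 4).
Common perpendicular direction n = (-4, -3, -1) × (-1, 3, 4) = (-9, 17, -15).
With w = (-1, -6, 1) − (2, -1, 1) = (-3, -5, 0), w · n = -58.
Distance = |w · n| / |n| = |-58| / √595 ≈ 2.3778.

2.3778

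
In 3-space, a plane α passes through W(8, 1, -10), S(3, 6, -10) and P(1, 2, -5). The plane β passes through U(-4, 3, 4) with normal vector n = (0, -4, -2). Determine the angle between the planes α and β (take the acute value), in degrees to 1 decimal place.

39.5

WS = (-5, 5, 0), WP = (-7, 1, 5); a normal to α is WS × WP = (25, 25, 30).
Using W: α has equation 25x + 25y + 30z = -75.
β: n·r = n·U gives -4y - 2z = -20.
cos θ = |n₁·n₂| / (|n₁||n₂|) = |-160| / (√2150 · √20).
θ = arccos(0.77159) ≈ 39.5°.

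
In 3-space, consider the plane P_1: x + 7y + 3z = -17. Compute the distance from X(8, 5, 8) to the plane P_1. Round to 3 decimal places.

10.936

n·X − d = (1)·(8) + (7)·(5) + (3)·(8) − (-17) = 84; |n| = √59.
Distance = |84| / √59 = 84/√59 ≈ 10.936.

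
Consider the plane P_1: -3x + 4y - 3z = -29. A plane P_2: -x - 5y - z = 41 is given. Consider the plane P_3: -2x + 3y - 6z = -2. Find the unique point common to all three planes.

(4, -8, -5)

Solving the 3×3 linear system -3x + 4y - 3z = -29, -x - 5y - z = 41, -2x + 3y - 6z = -2 (e.g. by elimination or Cramer's rule, determinant = -76) gives (4, -8, -5).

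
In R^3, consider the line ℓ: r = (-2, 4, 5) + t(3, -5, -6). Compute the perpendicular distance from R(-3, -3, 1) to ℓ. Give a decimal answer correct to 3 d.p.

4.604

Taking (-2, 4, 5) on ℓ with direction v = (3, -5, -6): w = R − (-2, 4, 5) = (-1, -7, -4), and w × v = (22, -18, 26).
Distance = |w × v| / |v| = √1484 / √70 ≈ 4.604.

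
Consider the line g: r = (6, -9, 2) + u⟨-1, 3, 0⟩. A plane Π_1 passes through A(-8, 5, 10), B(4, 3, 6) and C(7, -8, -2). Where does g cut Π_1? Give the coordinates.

AB = (12, -2, -4), AC = (15, -13, -12); a normal to Π_1 is AB × AC = (-28, 84, -126).
Using A: Π_1 has equation -28x + 84y - 126z = -616.
Substitute r = (6, -9, 2) + t(-1, 3, 0) into the plane: -1176 + 280t = -616, so t = 2.
Intersection: (6, -9, 2) + 2·(-1, 3, 0) = (4, -3, 2).

(4, -3, 2)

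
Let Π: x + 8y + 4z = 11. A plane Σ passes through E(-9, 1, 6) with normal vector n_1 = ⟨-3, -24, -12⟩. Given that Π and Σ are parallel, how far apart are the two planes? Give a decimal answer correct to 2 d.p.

1.33

Σ: n_1·r = n_1·E gives -3x - 24y - 12z = -69.
Rescale Σ by 1/(-3): x + 8y + 4z = 23. Then distance = |11 − 23| / √81 ≈ 1.33.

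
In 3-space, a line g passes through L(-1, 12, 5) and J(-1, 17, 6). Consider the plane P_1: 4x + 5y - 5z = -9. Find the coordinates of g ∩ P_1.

A direction vector for g is J − L = (0, 5, 1).
Substitute r = (-1, 12, 5) + t(0, 5, 1) into the plane: 31 + 20t = -9, so t = -2.
Intersection: (-1, 12, 5) + (-2)·(0, 5, 1) = (-1, 2, 3).

(-1, 2, 3)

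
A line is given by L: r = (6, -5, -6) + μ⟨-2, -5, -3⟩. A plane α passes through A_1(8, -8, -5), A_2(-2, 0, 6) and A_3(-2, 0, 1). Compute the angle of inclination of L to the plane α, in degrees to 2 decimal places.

56.72

A_1A_2 = (-10, 8, 11), A_1A_3 = (-10, 8, 6); a normal to α is A_1A_2 × A_1A_3 = (-40, -50, 0).
Using A_1: α has equation -40x - 50y = 80.
sin θ = |n·v| / (|n||v|) = |330| / (√4100 · √38) = 0.83605.
θ ≈ 56.72°.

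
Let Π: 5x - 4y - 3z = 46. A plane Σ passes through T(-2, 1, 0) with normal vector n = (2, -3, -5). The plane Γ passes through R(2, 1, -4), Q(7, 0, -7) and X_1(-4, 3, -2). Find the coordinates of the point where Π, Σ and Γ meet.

(8, -9, 10)

Σ: n·r = n·T gives 2x - 3y - 5z = -7.
RQ = (5, -1, -3), RX_1 = (-6, 2, 2); a normal to Γ is RQ × RX_1 = (4, 8, 4).
Using R: Γ has equation 4x + 8y + 4z = 0.
Solving the 3×3 linear system 5x - 4y - 3z = 46, 2x - 3y - 5z = -7, 4x + 8y + 4z = 0 (e.g. by elimination or Cramer's rule, determinant = 168) gives (8, -9, 10).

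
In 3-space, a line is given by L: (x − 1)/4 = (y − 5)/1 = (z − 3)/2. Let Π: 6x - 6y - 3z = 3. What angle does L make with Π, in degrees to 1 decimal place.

L has direction (4, 1, 2) through (1, 5, 3).
sin θ = |n·v| / (|n||v|) = |12| / (√81 · √21) = 0.29096.
θ ≈ 16.9°.

16.9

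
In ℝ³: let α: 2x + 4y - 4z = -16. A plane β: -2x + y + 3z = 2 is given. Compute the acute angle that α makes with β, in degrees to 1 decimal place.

57.7

cos θ = |n₁·n₂| / (|n₁||n₂|) = |-12| / (√36 · √14).
θ = arccos(0.53452) ≈ 57.7°.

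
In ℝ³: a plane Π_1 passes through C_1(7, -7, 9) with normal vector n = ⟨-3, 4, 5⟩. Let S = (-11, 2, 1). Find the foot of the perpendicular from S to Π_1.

Π_1: n·r = n·C_1 gives -3x + 4y + 5z = -4.
Foot = S − λn with λ = (n·S − d)/|n|² = (46 − (-4))/50 = 1.
Foot = (-11, 2, 1) − 1·(-3, 4, 5) = (-8, -2, -4).

(-8, -2, -4)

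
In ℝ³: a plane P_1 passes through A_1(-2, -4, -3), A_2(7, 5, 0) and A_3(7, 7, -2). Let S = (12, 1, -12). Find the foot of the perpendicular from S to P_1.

A_1A_2 = (9, 9, 3), A_1A_3 = (9, 11, 1); a normal to P_1 is A_1A_2 × A_1A_3 = (-24, 18, 18).
Using A_1: P_1 has equation -24x + 18y + 18z = -78.
Foot = S − λn with λ = (n·S − d)/|n|² = (-486 − (-78))/1224 = -1/3.
Foot = (12, 1, -12) − (-1/3)·(-24, 18, 18) = (4, 7, -6).

(4, 7, -6)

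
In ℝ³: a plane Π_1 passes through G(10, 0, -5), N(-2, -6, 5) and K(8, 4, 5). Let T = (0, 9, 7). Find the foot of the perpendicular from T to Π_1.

GN = (-12, -6, 10), GK = (-2, 4, 10); a normal to Π_1 is GN × GK = (-100, 100, -60).
Using G: Π_1 has equation -100x + 100y - 60z = -700.
Foot = T − λn with λ = (n·T − d)/|n|² = (480 − (-700))/23600 = 1/20.
Foot = (0, 9, 7) − (1/20)·(-100, 100, -60) = (5, 4, 10).

(5, 4, 10)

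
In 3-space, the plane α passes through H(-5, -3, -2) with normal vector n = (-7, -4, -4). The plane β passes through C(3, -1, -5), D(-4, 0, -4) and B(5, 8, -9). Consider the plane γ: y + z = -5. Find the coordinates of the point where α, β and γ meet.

(-5, -2, -3)

α: n·r = n·H gives -7x - 4y - 4z = 55.
CD = (-7, 1, 1), CB = (2, 9, -4); a normal to β is CD × CB = (-13, -26, -65).
Using C: β has equation -13x - 26y - 65z = 312.
Solving the 3×3 linear system -7x - 4y - 4z = 55, -13x - 26y - 65z = 312, y + z = -5 (e.g. by elimination or Cramer's rule, determinant = -273) gives (-5, -2, -3).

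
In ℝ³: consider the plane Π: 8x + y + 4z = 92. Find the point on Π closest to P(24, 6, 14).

(8, 4, 6)

Foot = P − λn with λ = (n·P − d)/|n|² = (254 − 92)/81 = 2.
Foot = (24, 6, 14) − 2·(8, 1, 4) = (8, 4, 6).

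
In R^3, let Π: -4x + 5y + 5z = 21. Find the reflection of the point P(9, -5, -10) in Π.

(-7, 15, 10)

λ = (n·P − d)/|n|² = (-111 − 21)/66 = -2.
Reflection = P − 2λn = (9, -5, -10) − (-4)·(-4, 5, 5) = (-7, 15, 10).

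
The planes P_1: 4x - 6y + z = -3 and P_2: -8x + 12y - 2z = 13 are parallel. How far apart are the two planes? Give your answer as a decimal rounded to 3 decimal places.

Rescale P_2 by 1/(-2): 4x - 6y + z = -13/2. Then distance = |-3 − (-13/2)| / √53 ≈ 0.481.

0.481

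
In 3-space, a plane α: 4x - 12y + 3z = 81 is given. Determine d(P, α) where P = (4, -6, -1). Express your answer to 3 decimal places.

0.308

n·P − d = (4)·(4) + (-12)·(-6) + (3)·(-1) − 81 = 4; |n| = √169.
Distance = |4| / √169 = 4/√169 ≈ 0.308.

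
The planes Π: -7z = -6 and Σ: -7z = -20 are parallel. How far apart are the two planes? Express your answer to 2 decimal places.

2.00

Same normal n = (0, 0, -7) with |n| = √49; distance = |-6 − (-20)| / |n| = 14/√49 ≈ 2.00.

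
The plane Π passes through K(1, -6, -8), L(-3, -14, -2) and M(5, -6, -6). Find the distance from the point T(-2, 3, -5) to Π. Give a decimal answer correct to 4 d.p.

KL = (-4, -8, 6), KM = (4, 0, 2); a normal to Π is KL × KM = (-16, 32, 32).
Using K: Π has equation -16x + 32y + 32z = -464.
n·T − d = (-16)·(-2) + (32)·(3) + (32)·(-5) − (-464) = 432; |n| = √2304.
Distance = |432| / √2304 = 432/√2304 ≈ 9.0000.

9.0000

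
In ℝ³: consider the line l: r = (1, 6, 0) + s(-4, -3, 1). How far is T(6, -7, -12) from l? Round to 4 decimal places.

18.3334

Taking (1, 6, 0) on l with direction v = (-4, -3, 1): w = T − (1, 6, 0) = (5, -13, -12), and w × v = (-49, 43, -67).
Distance = |w × v| / |v| = √8739 / √26 ≈ 18.3334.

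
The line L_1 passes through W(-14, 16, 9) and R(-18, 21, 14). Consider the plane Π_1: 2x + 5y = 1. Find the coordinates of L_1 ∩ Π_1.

(-2, 1, -6)

A direction vector for L_1 is R − W = (-4, 5, 5).
Substitute r = (-14, 16, 9) + t(-4, 5, 5) into the plane: 52 + 17t = 1, so t = -3.
Intersection: (-14, 16, 9) + (-3)·(-4, 5, 5) = (-2, 1, -6).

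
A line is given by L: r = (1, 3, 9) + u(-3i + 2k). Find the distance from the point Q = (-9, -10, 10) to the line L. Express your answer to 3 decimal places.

13.829

Taking (1, 3, 9) on L with direction v = (-3, 0, 2): w = Q − (1, 3, 9) = (-10, -13, 1), and w × v = (-26, 17, -39).
Distance = |w × v| / |v| = √2486 / √13 ≈ 13.829.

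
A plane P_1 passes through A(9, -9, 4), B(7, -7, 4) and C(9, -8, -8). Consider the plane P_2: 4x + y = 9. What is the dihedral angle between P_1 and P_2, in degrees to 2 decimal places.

31.13

AB = (-2, 2, 0), AC = (0, 1, -12); a normal to P_1 is AB × AC = (-24, -24, -2).
Using A: P_1 has equation -24x - 24y - 2z = -8.
cos θ = |n₁·n₂| / (|n₁||n₂|) = |-120| / (√1156 · √17).
θ = arccos(0.85601) ≈ 31.13°.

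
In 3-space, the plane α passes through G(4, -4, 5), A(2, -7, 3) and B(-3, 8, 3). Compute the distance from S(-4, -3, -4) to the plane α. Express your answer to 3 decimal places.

GA = (-2, -3, -2), GB = (-7, 12, -2); a normal to α is GA × GB = (30, 10, -45).
Using G: α has equation 30x + 10y - 45z = -145.
n·S − d = (30)·(-4) + (10)·(-3) + (-45)·(-4) − (-145) = 175; |n| = √3025.
Distance = |175| / √3025 = 175/√3025 ≈ 3.182.

3.182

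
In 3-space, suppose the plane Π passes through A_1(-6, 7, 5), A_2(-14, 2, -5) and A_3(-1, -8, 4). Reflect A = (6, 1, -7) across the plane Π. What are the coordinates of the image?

(-14, -7, 13)

A_1A_2 = (-8, -5, -10), A_1A_3 = (5, -15, -1); a normal to Π is A_1A_2 × A_1A_3 = (-145, -58, 145).
Using A_1: Π has equation -145x - 58y + 145z = 1189.
λ = (n·A − d)/|n|² = (-1943 − 1189)/45414 = -2/29.
Reflection = A − 2λn = (6, 1, -7) − (-4/29)·(-145, -58, 145) = (-14, -7, 13).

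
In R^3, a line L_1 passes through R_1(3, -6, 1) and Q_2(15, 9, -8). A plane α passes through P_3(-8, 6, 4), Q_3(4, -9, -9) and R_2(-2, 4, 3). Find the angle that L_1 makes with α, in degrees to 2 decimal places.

59.40

A direction vector for L_1 is Q_2 − R_1 = (12, 15, -9).
P_3Q_3 = (12, -15, -13), P_3R_2 = (6, -2, -1); a normal to α is P_3Q_3 × P_3R_2 = (-11, -66, 66).
Using P_3: α has equation -11x - 66y + 66z = -44.
sin θ = |n·v| / (|n||v|) = |-1716| / (√8833 · √450) = 0.86071.
θ ≈ 59.40°.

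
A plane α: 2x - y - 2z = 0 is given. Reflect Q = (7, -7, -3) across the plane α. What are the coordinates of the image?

(-5, -1, 9)

λ = (n·Q − d)/|n|² = (27 − 0)/9 = 3.
Reflection = Q − 2λn = (7, -7, -3) − 6·(2, -1, -2) = (-5, -1, 9).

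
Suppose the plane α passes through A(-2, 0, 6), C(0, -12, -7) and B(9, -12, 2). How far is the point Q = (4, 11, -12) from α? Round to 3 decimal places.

AC = (2, -12, -13), AB = (11, -12, -4); a normal to α is AC × AB = (-108, -135, 108).
Using A: α has equation -108x - 135y + 108z = 864.
n·Q − d = (-108)·(4) + (-135)·(11) + (108)·(-12) − 864 = -4077; |n| = √41553.
Distance = |-4077| / √41553 = 4077/√41553 ≈ 20.000.

20.000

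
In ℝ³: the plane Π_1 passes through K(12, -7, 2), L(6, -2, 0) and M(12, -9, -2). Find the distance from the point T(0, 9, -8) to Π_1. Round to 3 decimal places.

6.000

KL = (-6, 5, -2), KM = (0, -2, -4); a normal to Π_1 is KL × KM = (-24, -24, 12).
Using K: Π_1 has equation -24x - 24y + 12z = -96.
n·T − d = (-24)·(0) + (-24)·(9) + (12)·(-8) − (-96) = -216; |n| = √1296.
Distance = |-216| / √1296 = 216/√1296 ≈ 6.000.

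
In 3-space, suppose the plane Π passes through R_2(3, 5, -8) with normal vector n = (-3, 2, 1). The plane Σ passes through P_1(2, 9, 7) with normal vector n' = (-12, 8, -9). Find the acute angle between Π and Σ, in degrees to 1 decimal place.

Π: n·r = n·R_2 gives -3x + 2y + z = -7.
Σ: n'·r = n'·P_1 gives -12x + 8y - 9z = -15.
cos θ = |n₁·n₂| / (|n₁||n₂|) = |43| / (√14 · √289).
θ = arccos(0.67601) ≈ 47.5°.

47.5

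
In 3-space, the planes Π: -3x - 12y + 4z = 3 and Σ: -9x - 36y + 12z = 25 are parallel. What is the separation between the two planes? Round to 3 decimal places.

0.410

Rescale Σ by 1/3: -3x - 12y + 4z = 25/3. Then distance = |3 − (25/3)| / √169 ≈ 0.410.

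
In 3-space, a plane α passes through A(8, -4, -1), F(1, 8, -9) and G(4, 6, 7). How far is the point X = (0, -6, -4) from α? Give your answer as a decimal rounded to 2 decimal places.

AF = (-7, 12, -8), AG = (-4, 10, 8); a normal to α is AF × AG = (176, 88, -22).
Using A: α has equation 176x + 88y - 22z = 1078.
n·X − d = (176)·(0) + (88)·(-6) + (-22)·(-4) − 1078 = -1518; |n| = √39204.
Distance = |-1518| / √39204 = 1518/√39204 ≈ 7.67.

7.67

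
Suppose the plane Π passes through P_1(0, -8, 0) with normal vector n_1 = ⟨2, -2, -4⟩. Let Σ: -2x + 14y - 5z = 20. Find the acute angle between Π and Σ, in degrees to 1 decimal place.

Π: n_1·r = n_1·P_1 gives 2x - 2y - 4z = 16.
cos θ = |n₁·n₂| / (|n₁||n₂|) = |-12| / (√24 · √225).
θ = arccos(0.16330) ≈ 80.6°.

80.6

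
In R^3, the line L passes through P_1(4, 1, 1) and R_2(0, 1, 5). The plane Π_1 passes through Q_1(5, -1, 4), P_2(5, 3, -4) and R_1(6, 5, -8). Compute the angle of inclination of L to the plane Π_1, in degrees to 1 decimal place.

18.4

A direction vector for L is R_2 − P_1 = (-4, 0, 4).
Q_1P_2 = (0, 4, -8), Q_1R_1 = (1, 6, -12); a normal to Π_1 is Q_1P_2 × Q_1R_1 = (0, -8, -4).
Using Q_1: Π_1 has equation -8y - 4z = -8.
sin θ = |n·v| / (|n||v|) = |-16| / (√80 · √32) = 0.31623.
θ ≈ 18.4°.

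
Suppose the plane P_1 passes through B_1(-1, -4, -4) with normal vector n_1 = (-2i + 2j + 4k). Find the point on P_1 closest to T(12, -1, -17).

P_1: n_1·r = n_1·B_1 gives -2x + 2y + 4z = -22.
Foot = T − λn with λ = (n·T − d)/|n|² = (-94 − (-22))/24 = -3.
Foot = (12, -1, -17) − (-3)·(-2, 2, 4) = (6, 5, -5).

(6, 5, -5)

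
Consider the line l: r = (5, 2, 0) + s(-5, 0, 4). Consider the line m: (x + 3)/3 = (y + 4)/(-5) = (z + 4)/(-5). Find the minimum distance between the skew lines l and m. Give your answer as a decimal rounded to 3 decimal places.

5.267

m has direction (3, -5, -5) through (-3, -4, -4).
Common perpendicular direction n = (-5, 0, 4) × (3, -5, -5) = (20, -13, 25).
With w = (-3, -4, -4) − (5, 2, 0) = (-8, -6, -4), w · n = -182.
Distance = |w · n| / |n| = |-182| / √1194 ≈ 5.267.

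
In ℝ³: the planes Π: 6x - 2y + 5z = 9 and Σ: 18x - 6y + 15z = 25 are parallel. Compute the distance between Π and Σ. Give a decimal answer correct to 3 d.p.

Rescale Σ by 1/3: 6x - 2y + 5z = 25/3. Then distance = |9 − (25/3)| / √65 ≈ 0.083.

0.083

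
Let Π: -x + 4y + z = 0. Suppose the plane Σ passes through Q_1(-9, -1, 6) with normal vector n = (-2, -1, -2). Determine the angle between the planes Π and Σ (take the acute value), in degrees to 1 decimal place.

Σ: n·r = n·Q_1 gives -2x - y - 2z = 7.
cos θ = |n₁·n₂| / (|n₁||n₂|) = |-4| / (√18 · √9).
θ = arccos(0.31427) ≈ 71.7°.

71.7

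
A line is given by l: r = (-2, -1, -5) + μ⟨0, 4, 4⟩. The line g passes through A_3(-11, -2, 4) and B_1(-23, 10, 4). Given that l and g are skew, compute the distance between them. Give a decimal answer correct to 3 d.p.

A direction vector for g is B_1 − A_3 = (-12, 12, 0).
Common perpendicular direction n = (0, 4, 4) × (-12, 12, 0) = (-48, -48, 48).
With w = (-11, -2, 4) − (-2, -1, -5) = (-9, -1, 9), w · n = 912.
Distance = |w · n| / |n| = |912| / √6912 ≈ 10.970.

10.970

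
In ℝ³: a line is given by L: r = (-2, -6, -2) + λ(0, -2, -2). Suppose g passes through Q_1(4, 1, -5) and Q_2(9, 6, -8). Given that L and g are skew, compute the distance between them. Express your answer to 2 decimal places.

0.19

A direction vector for g is Q_2 − Q_1 = (5, 5, -3).
Common perpendicular direction n = (0, -2, -2) × (5, 5, -3) = (16, -10, 10).
With w = (4, 1, -5) − (-2, -6, -2) = (6, 7, -3), w · n = -4.
Distance = |w · n| / |n| = |-4| / √456 ≈ 0.19.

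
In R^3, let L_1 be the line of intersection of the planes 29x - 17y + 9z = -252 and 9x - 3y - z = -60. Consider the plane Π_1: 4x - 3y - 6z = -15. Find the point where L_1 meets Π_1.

(-6, 3, -3)

Direction of L_1: (29, -17, 9) × (9, -3, -1) = (44, 110, 66).
A point on L_1: solving the two plane equations with x = -12 gives (-12, -12, -12).
Substitute r = (-12, -12, -12) + t(44, 110, 66) into the plane: 60 + (-550)t = -15, so t = 3/22.
Intersection: (-12, -12, -12) + (3/22)·(44, 110, 66) = (-6, 3, -3).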